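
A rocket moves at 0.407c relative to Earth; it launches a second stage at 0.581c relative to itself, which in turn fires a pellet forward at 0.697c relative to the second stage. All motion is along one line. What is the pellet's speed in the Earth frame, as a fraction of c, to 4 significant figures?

Compose boost 2: (0.581 + 0.407)/(1 + 0.581×0.407) = 0.9880/1.23647 = 0.799051
Compose boost 3: (0.697 + 0.799051)/(1 + 0.697×0.799051) = 1.49605/1.55694 = 0.9609

u ≈ 0.9609c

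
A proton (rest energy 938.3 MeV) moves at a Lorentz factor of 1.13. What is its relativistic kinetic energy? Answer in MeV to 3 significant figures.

K ≈ 122 MeV

γ = 1.13 (given)
K = (γ − 1)m₀c² = (1.13 − 1) × 938.3 MeV = 0.13000 × 938.3 MeV = 122 MeV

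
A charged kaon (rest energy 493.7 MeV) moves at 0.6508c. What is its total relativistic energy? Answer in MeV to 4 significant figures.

E ≈ 650.2 MeV

γ = 1/√(1 − 0.6508²) = 1.31709
E = γm₀c² = 1.31709 × 493.7 MeV = 650.2 MeV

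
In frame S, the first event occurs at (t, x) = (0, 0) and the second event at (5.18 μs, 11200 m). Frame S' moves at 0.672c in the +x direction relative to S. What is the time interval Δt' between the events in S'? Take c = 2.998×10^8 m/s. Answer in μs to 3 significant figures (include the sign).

Δt' ≈ -26.9 μs

γ = 1/√(1 − 0.672²) = 1.3503
Δt' = γ(Δt − vΔx/c²) = 1.3503 × (5.18 μs − 0.672×11200 m / (2.998×10^8 m/s))
= 1.3503 × (-19.925 μs) = -26.9 μs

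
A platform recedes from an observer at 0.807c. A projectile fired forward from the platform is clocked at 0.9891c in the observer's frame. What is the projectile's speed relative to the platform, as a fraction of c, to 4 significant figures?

u' ≈ 0.9024c

Inverse velocity addition: u' = (u − v)/(1 − uv/c²)
= (0.9891 − 0.807)/(1 − 0.9891×0.807) = 0.1821/0.201796 = 0.9024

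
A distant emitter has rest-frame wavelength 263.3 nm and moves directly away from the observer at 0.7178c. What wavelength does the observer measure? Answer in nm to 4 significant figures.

λ_obs ≈ 649.6 nm

Relativistic Doppler: λ_obs = λ_src √((1+β)/(1−β))
= 263.3 × √(1.71780/0.282200) = 263.3 × 2.46722 = 649.6 nm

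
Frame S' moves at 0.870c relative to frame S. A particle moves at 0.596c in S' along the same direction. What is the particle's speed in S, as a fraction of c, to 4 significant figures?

u ≈ 0.9654c

Relativistic velocity addition: u = (u' + v)/(1 + u'v/c²)
= (0.596 + 0.870)/(1 + 0.596×0.870) = 1.466/1.51852 = 0.9654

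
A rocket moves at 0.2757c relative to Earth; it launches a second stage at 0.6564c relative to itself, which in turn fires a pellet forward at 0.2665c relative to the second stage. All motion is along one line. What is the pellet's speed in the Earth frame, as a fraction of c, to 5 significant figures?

Compose boost 2: (0.6564 + 0.2757)/(1 + 0.6564×0.2757) = 0.93210/1.180969 = 0.7892668
Compose boost 3: (0.2665 + 0.7892668)/(1 + 0.2665×0.7892668) = 1.055767/1.210340 = 0.87229

u ≈ 0.87229c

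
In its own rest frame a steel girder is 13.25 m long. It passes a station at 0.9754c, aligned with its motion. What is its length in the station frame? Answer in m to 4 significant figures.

γ = 1/√(1 − 0.9754²) = 4.53633
Length contraction: L = L₀/γ = 13.25/4.53633 = 2.921 m

L ≈ 2.921 m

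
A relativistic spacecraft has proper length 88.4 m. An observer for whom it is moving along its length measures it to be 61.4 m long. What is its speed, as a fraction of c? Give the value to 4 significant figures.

β ≈ 0.7194

γ = L₀/L = 88.4/61.4 = 1.43974
β = √(1 − 1/γ²) = 0.7194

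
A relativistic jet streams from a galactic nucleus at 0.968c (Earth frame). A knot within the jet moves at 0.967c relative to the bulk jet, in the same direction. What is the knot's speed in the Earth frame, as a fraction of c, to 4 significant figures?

Relativistic velocity addition: u = (u' + v)/(1 + u'v/c²)
= (0.967 + 0.968)/(1 + 0.967×0.968) = 1.935/1.93606 = 0.9995

u ≈ 0.9995c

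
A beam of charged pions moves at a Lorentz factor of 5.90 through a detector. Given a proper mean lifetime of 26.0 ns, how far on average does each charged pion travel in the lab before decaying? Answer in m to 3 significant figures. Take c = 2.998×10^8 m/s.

d ≈ 45.3 m

β = √(1 − 1/γ²) = √(1 − 1/5.90²) = 0.98553
Dilated lifetime: Δt = γτ₀ = 5.90 × 26.0 ns = 153.40 ns
d = vΔt = 0.98553c × 153.40 ns = 2.9546×10^8 m/s × 1.5340×10^-7 s = 45.3 m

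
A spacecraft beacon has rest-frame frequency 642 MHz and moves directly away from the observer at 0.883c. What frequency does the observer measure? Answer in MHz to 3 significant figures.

Relativistic Doppler: f_obs = f_src √((1−β)/(1+β))
= 642 × √(0.11700/1.8830) = 642 × 0.24927 = 160 MHz

f_obs ≈ 160 MHz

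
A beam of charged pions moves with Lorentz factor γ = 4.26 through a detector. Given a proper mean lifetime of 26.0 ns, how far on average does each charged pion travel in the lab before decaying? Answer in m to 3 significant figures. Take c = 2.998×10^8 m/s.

β = √(1 − 1/γ²) = √(1 − 1/4.26²) = 0.97206
Dilated lifetime: Δt = γτ₀ = 4.26 × 26.0 ns = 110.76 ns
d = vΔt = 0.97206c × 110.76 ns = 2.9142×10^8 m/s × 1.1076×10^-7 s = 32.3 m

d ≈ 32.3 m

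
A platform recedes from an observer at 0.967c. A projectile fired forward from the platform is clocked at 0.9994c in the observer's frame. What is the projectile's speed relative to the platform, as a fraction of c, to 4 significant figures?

u' ≈ 0.9649c

Inverse velocity addition: u' = (u − v)/(1 − uv/c²)
= (0.9994 − 0.967)/(1 − 0.9994×0.967) = 0.03240/0.0335802 = 0.9649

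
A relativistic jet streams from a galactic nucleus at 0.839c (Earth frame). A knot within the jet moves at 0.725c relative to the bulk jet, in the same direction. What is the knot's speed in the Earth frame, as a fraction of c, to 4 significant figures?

Relativistic velocity addition: u = (u' + v)/(1 + u'v/c²)
= (0.725 + 0.839)/(1 + 0.725×0.839) = 1.564/1.60827 = 0.9725

u ≈ 0.9725c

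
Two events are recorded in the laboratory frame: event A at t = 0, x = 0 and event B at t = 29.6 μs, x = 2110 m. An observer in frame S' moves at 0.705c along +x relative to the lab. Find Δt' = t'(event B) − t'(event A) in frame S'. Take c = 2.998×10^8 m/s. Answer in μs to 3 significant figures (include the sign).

γ = 1/√(1 − 0.705²) = 1.4100
Δt' = γ(Δt − vΔx/c²) = 1.4100 × (29.6 μs − 0.705×2110 m / (2.998×10^8 m/s))
= 1.4100 × (24.638 μs) = 34.7 μs

Δt' ≈ 34.7 μs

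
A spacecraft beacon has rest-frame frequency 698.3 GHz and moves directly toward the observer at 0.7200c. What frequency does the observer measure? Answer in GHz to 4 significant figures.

Relativistic Doppler: f_obs = f_src √((1+β)/(1−β))
= 698.3 × √(1.72000/0.280000) = 698.3 × 2.47848 = 1731 GHz

f_obs ≈ 1731 GHz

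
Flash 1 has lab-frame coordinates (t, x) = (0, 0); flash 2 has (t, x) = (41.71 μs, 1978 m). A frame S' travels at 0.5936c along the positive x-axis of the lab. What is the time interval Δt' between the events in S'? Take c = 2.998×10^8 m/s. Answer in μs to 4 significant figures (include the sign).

γ = 1/√(1 − 0.5936²) = 1.24261
Δt' = γ(Δt − vΔx/c²) = 1.24261 × (41.71 μs − 0.5936×1978 m / (2.998×10^8 m/s))
= 1.24261 × (37.7936 μs) = 46.96 μs

Δt' ≈ 46.96 μs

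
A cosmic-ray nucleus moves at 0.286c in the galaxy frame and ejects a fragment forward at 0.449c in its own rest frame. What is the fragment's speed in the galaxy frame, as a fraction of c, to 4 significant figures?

u ≈ 0.6514c

Compose boost 2: (0.449 + 0.286)/(1 + 0.449×0.286) = 0.7350/1.12841 = 0.6514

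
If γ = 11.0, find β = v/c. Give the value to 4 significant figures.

β ≈ 0.9959

β = √(1 − 1/γ²) = √(1 − 1/11.0²) = √(0.991736) = 0.9959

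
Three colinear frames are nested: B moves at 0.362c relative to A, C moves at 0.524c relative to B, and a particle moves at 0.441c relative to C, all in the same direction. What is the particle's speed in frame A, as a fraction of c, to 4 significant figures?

Compose boost 2: (0.524 + 0.362)/(1 + 0.524×0.362) = 0.8860/1.18969 = 0.744733
Compose boost 3: (0.441 + 0.744733)/(1 + 0.441×0.744733) = 1.18573/1.32843 = 0.8926

u ≈ 0.8926c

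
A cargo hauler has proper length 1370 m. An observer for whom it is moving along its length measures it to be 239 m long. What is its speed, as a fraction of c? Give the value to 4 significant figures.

γ = L₀/L = 1370/239 = 5.73222
β = √(1 − 1/γ²) = 0.9847

β ≈ 0.9847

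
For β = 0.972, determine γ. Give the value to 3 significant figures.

γ = 1/√(1 − β²) = 1/√(1 − 0.972²) = 1/√(0.055216) = 4.26

γ ≈ 4.26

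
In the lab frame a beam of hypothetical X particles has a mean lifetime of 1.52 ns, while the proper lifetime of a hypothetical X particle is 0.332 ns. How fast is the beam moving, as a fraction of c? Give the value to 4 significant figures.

β ≈ 0.9759

γ = Δt/τ₀ = 1.52/0.332 = 4.57831
β = √(1 − 1/γ²) = √(1 − 1/4.57831²) = 0.9759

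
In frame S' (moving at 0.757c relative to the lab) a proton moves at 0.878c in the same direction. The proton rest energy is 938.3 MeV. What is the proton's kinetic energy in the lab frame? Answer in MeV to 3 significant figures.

u_lab = (0.878 + 0.757)/(1 + 0.878×0.757) = 0.982191
γ = 1/√(1 − 0.982191²) = 5.3224
K = (γ − 1)m₀c² = (5.3224 − 1) × 938.3 = 4.3224 × 938.3 = 4060 MeV

K ≈ 4060 MeV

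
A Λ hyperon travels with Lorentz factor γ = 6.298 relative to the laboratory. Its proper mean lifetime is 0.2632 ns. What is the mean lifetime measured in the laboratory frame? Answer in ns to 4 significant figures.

Δt ≈ 1.658 ns

γ = 6.298 (given)
Time dilation: Δt = γτ₀ = 6.298 × 0.2632 ns = 1.658 ns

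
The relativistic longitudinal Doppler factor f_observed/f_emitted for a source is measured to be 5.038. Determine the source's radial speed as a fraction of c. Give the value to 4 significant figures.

β ≈ 0.9242

f_obs/f_src = √((1+β)/(1−β)) = 5.038  ⇒  (1+β)/(1−β) = 25.3814
β = |1 − D²|/(1 + D²) = |1 − 25.3814|/(1 + 25.3814) = 0.9242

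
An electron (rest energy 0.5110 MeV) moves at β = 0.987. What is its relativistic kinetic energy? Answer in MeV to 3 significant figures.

γ = 1/√(1 − 0.987²) = 6.2220
K = (γ − 1)m₀c² = (6.2220 − 1) × 0.5110 MeV = 5.2220 × 0.5110 MeV = 2.67 MeV

K ≈ 2.67 MeV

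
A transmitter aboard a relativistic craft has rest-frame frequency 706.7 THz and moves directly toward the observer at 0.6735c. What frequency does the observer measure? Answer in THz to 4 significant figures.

Relativistic Doppler: f_obs = f_src √((1+β)/(1−β))
= 706.7 × √(1.67350/0.326500) = 706.7 × 2.26397 = 1600 THz

f_obs ≈ 1600 THz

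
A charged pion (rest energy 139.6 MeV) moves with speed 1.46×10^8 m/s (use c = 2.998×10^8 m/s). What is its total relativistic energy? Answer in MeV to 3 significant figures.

β = v/c = 1.46×10^8 / 2.998×10^8 = 0.48699
γ = 1/√(1 − 0.48699²) = 1.1449
E = γm₀c² = 1.1449 × 139.6 MeV = 160 MeV

E ≈ 160 MeV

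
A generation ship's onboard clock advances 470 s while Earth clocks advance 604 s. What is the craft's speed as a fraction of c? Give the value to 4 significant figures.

γ = Δt/τ₀ = 604/470 = 1.28511
β = √(1 − 1/γ²) = √(1 − 1/1.28511²) = 0.6281

β ≈ 0.6281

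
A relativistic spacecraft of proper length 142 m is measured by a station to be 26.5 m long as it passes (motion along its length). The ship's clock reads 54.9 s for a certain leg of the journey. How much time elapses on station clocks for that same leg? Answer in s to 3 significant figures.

Δt ≈ 294 s

Length contraction ⇒ γ = L₀/L = 142/26.5 = 5.3585
Time dilation: Δt = γτ₀ = 5.3585 × 54.9 s = 294 s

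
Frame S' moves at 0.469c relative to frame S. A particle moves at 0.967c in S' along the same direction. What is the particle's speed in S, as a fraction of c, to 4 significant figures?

Relativistic velocity addition: u = (u' + v)/(1 + u'v/c²)
= (0.967 + 0.469)/(1 + 0.967×0.469) = 1.436/1.45352 = 0.9879

u ≈ 0.9879c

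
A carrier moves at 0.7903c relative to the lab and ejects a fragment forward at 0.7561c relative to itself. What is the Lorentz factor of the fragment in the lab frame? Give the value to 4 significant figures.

γ ≈ 3.984

u_lab = (0.7561 + 0.7903)/(1 + 0.7561×0.7903) = 1.5464/1.597546 = 0.9679847
γ = 1/√(1 − 0.9679847²) = 3.984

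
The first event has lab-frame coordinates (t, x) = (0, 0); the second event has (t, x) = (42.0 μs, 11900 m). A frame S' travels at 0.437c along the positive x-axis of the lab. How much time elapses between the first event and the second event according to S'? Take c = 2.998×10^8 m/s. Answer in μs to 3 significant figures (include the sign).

γ = 1/√(1 − 0.437²) = 1.1118
Δt' = γ(Δt − vΔx/c²) = 1.1118 × (42.0 μs − 0.437×11900 m / (2.998×10^8 m/s))
= 1.1118 × (24.654 μs) = 27.4 μs

Δt' ≈ 27.4 μs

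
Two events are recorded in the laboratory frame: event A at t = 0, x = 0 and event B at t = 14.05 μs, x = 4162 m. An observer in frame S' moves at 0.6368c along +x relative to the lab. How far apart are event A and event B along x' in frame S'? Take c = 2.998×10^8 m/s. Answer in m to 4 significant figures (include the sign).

γ = 1/√(1 − 0.6368²) = 1.29697
Δx' = γ(Δx − vΔt) = 1.29697 × (4162 m − 0.6368×(2.998×10^8 m/s)×14.05×10^-6 s)
= 1.29697 × (1479.68 m) = 1919 m

Δx' ≈ 1919 m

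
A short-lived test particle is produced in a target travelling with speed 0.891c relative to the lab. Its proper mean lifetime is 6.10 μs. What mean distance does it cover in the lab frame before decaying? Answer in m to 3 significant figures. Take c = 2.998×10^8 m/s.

γ = 1/√(1 − 0.891²) = 2.2026
Dilated lifetime: Δt = γτ₀ = 2.2026 × 6.10 μs = 13.436 μs
d = vΔt = 0.891c × 13.436 μs = 2.6712×10^8 m/s × 1.3436×10^-5 s = 3590 m

d ≈ 3590 m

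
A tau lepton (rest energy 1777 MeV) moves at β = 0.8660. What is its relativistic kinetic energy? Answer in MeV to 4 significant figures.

γ = 1/√(1 − 0.8660²) = 1.99982
K = (γ − 1)m₀c² = (1.99982 − 1) × 1777 MeV = 0.999824 × 1777 MeV = 1777 MeV

K ≈ 1777 MeV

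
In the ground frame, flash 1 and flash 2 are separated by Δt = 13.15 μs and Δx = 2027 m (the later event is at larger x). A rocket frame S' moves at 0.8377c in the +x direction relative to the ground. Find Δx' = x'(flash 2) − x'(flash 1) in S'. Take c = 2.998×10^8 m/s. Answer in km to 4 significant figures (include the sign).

Δx' ≈ -2.336 km

γ = 1/√(1 − 0.8377²) = 1.83106
Δx' = γ(Δx − vΔt) = 1.83106 × (2027 m − 0.8377×(2.998×10^8 m/s)×13.15×10^-6 s)
= 1.83106 × (-1275.52 m) = -2.336 km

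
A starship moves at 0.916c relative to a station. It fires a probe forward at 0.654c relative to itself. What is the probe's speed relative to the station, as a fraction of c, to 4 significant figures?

u ≈ 0.9818c

Relativistic velocity addition: u = (u' + v)/(1 + u'v/c²)
= (0.654 + 0.916)/(1 + 0.654×0.916) = 1.570/1.59906 = 0.9818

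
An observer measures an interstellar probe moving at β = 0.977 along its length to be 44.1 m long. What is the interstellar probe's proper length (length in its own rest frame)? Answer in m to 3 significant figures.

L₀ ≈ 207 m

γ = 1/√(1 − 0.977²) = 4.6896
L₀ = γL = 4.6896 × 44.1 = 207 m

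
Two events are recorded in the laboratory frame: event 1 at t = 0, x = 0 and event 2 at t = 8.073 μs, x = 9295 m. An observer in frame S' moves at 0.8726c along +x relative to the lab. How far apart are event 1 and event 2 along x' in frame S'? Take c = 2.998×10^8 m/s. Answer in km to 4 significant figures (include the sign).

γ = 1/√(1 − 0.8726²) = 2.04735
Δx' = γ(Δx − vΔt) = 2.04735 × (9295 m − 0.8726×(2.998×10^8 m/s)×8.073×10^-6 s)
= 2.04735 × (7183.06 m) = 14.71 km

Δx' ≈ 14.71 km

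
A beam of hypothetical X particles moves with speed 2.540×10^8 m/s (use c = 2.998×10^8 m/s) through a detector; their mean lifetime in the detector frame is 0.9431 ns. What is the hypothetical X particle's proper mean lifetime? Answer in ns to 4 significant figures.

τ₀ ≈ 0.5010 ns

β = v/c = 2.540×10^8 / 2.998×10^8 = 0.847231
γ = 1/√(1 − 0.847231²) = 1.88245
Proper time: τ₀ = Δt/γ = 0.9431/1.88245 = 0.5010 ns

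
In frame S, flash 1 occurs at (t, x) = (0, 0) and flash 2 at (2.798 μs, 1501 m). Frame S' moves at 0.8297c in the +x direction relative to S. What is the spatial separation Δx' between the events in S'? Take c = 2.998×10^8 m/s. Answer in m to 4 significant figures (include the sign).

γ = 1/√(1 − 0.8297²) = 1.79144
Δx' = γ(Δx − vΔt) = 1.79144 × (1501 m − 0.8297×(2.998×10^8 m/s)×2.798×10^-6 s)
= 1.79144 × (805.014 m) = 1442 m

Δx' ≈ 1442 m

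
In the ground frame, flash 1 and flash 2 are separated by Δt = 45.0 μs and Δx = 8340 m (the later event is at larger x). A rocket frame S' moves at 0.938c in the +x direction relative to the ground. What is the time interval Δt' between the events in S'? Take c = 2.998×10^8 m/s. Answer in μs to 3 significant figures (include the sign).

Δt' ≈ 54.5 μs

γ = 1/√(1 − 0.938²) = 2.8849
Δt' = γ(Δt − vΔx/c²) = 2.8849 × (45.0 μs − 0.938×8340 m / (2.998×10^8 m/s))
= 2.8849 × (18.906 μs) = 54.5 μs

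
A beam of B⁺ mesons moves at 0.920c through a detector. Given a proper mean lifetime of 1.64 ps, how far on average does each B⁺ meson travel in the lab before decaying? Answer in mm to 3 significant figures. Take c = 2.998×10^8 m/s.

γ = 1/√(1 − 0.920²) = 2.5516
Dilated lifetime: Δt = γτ₀ = 2.5516 × 1.64 ps = 4.1845 ps
d = vΔt = 0.920c × 4.1845 ps = 2.7582×10^8 m/s × 4.1845×10^-12 s = 1.15 mm

d ≈ 1.15 mm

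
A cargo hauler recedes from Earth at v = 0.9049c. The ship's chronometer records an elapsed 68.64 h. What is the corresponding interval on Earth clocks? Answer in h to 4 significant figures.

γ = 1/√(1 − 0.9049²) = 2.34949
Time dilation: Δt = γτ₀ = 2.34949 × 68.64 h = 161.3 h

Δt ≈ 161.3 h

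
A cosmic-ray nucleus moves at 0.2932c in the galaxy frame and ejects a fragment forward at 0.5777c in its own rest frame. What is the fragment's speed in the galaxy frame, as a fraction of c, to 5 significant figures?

u ≈ 0.74475c

Compose boost 2: (0.5777 + 0.2932)/(1 + 0.5777×0.2932) = 0.87090/1.169382 = 0.74475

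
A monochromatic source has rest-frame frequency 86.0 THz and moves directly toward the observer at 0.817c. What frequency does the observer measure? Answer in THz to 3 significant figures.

f_obs ≈ 271 THz

Relativistic Doppler: f_obs = f_src √((1+β)/(1−β))
= 86.0 × √(1.8170/0.18300) = 86.0 × 3.1510 = 271 THz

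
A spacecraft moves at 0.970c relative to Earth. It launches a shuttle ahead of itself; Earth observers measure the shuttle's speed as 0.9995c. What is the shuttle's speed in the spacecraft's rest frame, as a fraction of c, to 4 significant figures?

u' ≈ 0.9677c

Inverse velocity addition: u' = (u − v)/(1 − uv/c²)
= (0.9995 − 0.970)/(1 − 0.9995×0.970) = 0.02950/0.0304850 = 0.9677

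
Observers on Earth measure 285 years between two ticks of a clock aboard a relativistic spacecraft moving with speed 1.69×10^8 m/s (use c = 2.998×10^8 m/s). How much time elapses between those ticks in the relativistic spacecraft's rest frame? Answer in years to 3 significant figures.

τ₀ ≈ 235 years

β = v/c = 1.69×10^8 / 2.998×10^8 = 0.56371
γ = 1/√(1 − 0.56371²) = 1.2107
Proper time: τ₀ = Δt/γ = 285/1.2107 = 235 years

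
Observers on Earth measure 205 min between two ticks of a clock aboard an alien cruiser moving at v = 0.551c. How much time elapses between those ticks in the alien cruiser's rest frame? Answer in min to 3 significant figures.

γ = 1/√(1 − 0.551²) = 1.1983
Proper time: τ₀ = Δt/γ = 205/1.1983 = 171 min

τ₀ ≈ 171 min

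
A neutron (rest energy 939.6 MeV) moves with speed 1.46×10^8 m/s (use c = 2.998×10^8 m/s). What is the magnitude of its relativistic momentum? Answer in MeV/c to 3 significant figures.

β = v/c = 1.46×10^8 / 2.998×10^8 = 0.48699
γ = 1/√(1 − 0.48699²) = 1.1449
p = γβm₀c = 1.1449 × 0.48699 × 939.6 MeV/c = 524 MeV/c

p ≈ 524 MeV/c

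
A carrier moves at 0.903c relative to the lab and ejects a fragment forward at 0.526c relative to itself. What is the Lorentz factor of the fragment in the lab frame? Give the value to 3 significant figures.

γ ≈ 4.04

u_lab = (0.526 + 0.903)/(1 + 0.526×0.903) = 1.429/1.47498 = 0.968828
γ = 1/√(1 − 0.968828²) = 4.04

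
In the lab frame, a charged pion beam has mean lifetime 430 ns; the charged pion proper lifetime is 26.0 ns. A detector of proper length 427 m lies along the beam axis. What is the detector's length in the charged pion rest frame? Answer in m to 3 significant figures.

Time dilation ⇒ γ = Δt/τ₀ = 430/26.0 = 16.538
Length contraction: L = L₀/γ = 427/16.538 = 25.8 m

L ≈ 25.8 m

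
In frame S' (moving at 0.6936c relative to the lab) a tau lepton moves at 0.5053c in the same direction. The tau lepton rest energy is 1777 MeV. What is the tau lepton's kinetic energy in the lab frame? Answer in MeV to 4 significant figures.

K ≈ 2083 MeV

u_lab = (0.5053 + 0.6936)/(1 + 0.5053×0.6936) = 0.8877610
γ = 1/√(1 − 0.8877610²) = 2.17247
K = (γ − 1)m₀c² = (2.17247 − 1) × 1777 = 1.17247 × 1777 = 2083 MeV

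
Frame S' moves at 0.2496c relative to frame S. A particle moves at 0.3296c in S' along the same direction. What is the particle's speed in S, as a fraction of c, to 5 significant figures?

Relativistic velocity addition: u = (u' + v)/(1 + u'v/c²)
= (0.3296 + 0.2496)/(1 + 0.3296×0.2496) = 0.57920/1.082268 = 0.53517

u ≈ 0.53517c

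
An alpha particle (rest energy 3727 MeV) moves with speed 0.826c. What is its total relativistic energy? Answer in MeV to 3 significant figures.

E ≈ 6610 MeV

γ = 1/√(1 − 0.826²) = 1.7741
E = γm₀c² = 1.7741 × 3727 MeV = 6610 MeV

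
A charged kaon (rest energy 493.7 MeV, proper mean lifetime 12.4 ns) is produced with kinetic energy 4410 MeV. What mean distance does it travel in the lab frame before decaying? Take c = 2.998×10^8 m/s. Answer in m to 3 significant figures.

d ≈ 36.7 m

γ = 1 + K/(m₀c²) = 1 + 4410/493.7 = 9.9326
β = √(1 − 1/γ²) = 0.99492
Dilated lifetime: γτ₀ = 9.9326 × 12.4 ns = 123.16 ns
d = βc·γτ₀ = 0.99492 × (2.998×10^8 m/s) × 1.2316×10^-7 s = 36.7 m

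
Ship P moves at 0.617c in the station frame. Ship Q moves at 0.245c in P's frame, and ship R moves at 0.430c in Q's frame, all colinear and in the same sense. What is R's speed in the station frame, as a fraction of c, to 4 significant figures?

Compose boost 2: (0.245 + 0.617)/(1 + 0.245×0.617) = 0.8620/1.15116 = 0.748807
Compose boost 3: (0.430 + 0.748807)/(1 + 0.430×0.748807) = 1.17881/1.32199 = 0.8917

u ≈ 0.8917c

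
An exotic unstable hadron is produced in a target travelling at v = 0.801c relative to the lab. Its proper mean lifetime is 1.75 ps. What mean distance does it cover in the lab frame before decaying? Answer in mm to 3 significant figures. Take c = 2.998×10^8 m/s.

γ = 1/√(1 − 0.801²) = 1.6704
Dilated lifetime: Δt = γτ₀ = 1.6704 × 1.75 ps = 2.9232 ps
d = vΔt = 0.801c × 2.9232 ps = 2.4014×10^8 m/s × 2.9232×10^-12 s = 0.702 mm

d ≈ 0.702 mm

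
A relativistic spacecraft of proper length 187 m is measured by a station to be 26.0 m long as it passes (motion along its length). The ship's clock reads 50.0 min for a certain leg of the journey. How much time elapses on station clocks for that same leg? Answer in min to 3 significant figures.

Length contraction ⇒ γ = L₀/L = 187/26.0 = 7.1923
Time dilation: Δt = γτ₀ = 7.1923 × 50.0 min = 360 min

Δt ≈ 360 min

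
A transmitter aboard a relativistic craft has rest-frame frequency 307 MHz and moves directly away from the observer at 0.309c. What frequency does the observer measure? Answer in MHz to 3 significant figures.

f_obs ≈ 223 MHz

Relativistic Doppler: f_obs = f_src √((1−β)/(1+β))
= 307 × √(0.69100/1.3090) = 307 × 0.72656 = 223 MHz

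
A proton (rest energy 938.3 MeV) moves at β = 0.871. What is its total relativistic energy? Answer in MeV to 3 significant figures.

γ = 1/√(1 − 0.871²) = 2.0355
E = γm₀c² = 2.0355 × 938.3 MeV = 1910 MeV

E ≈ 1910 MeV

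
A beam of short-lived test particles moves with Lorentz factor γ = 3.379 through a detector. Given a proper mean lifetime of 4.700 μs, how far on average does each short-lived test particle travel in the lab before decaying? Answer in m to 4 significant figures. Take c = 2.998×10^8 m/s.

d ≈ 4548 m

β = √(1 − 1/γ²) = √(1 − 1/3.379²) = 0.955205
Dilated lifetime: Δt = γτ₀ = 3.379 × 4.700 μs = 15.8813 μs
d = vΔt = 0.955205c × 15.8813 μs = 2.86370×10^8 m/s × 1.58813×10^-5 s = 4548 m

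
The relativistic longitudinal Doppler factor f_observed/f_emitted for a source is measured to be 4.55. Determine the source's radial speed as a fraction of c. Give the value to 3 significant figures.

β ≈ 0.908

f_obs/f_src = √((1+β)/(1−β)) = 4.55  ⇒  (1+β)/(1−β) = 20.702
β = |1 − D²|/(1 + D²) = |1 − 20.702|/(1 + 20.702) = 0.908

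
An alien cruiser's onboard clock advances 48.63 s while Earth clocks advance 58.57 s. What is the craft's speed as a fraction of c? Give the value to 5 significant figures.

γ = Δt/τ₀ = 58.57/48.63 = 1.204401
β = √(1 − 1/γ²) = √(1 − 1/1.204401²) = 0.55733

β ≈ 0.55733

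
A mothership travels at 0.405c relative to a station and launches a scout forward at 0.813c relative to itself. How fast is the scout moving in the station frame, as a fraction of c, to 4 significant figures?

u ≈ 0.9163c

Compose boost 2: (0.813 + 0.405)/(1 + 0.813×0.405) = 1.218/1.32926 = 0.9163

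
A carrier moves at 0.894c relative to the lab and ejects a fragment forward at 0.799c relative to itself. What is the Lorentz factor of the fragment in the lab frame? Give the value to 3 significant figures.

u_lab = (0.799 + 0.894)/(1 + 0.799×0.894) = 1.693/1.71431 = 0.987572
γ = 1/√(1 − 0.987572²) = 6.36

γ ≈ 6.36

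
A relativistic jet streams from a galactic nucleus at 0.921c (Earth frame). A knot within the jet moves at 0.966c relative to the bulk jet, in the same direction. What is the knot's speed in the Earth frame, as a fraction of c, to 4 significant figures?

Relativistic velocity addition: u = (u' + v)/(1 + u'v/c²)
= (0.966 + 0.921)/(1 + 0.966×0.921) = 1.887/1.88969 = 0.9986

u ≈ 0.9986c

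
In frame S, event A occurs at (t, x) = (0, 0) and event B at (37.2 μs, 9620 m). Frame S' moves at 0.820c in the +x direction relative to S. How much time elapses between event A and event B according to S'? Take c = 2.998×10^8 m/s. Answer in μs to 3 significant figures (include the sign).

Δt' ≈ 19.0 μs

γ = 1/√(1 − 0.820²) = 1.7471
Δt' = γ(Δt − vΔx/c²) = 1.7471 × (37.2 μs − 0.820×9620 m / (2.998×10^8 m/s))
= 1.7471 × (10.888 μs) = 19.0 μs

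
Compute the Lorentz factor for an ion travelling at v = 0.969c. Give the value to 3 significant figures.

γ = 1/√(1 − β²) = 1/√(1 − 0.969²) = 1/√(0.061039) = 4.05

γ ≈ 4.05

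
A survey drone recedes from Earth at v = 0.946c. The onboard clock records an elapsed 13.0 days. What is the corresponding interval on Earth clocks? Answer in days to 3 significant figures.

γ = 1/√(1 − 0.946²) = 3.0848
Time dilation: Δt = γτ₀ = 3.0848 × 13.0 days = 40.1 days

Δt ≈ 40.1 days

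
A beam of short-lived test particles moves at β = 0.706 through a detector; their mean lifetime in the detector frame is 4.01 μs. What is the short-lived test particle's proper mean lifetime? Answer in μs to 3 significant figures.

γ = 1/√(1 − 0.706²) = 1.4120
Proper time: τ₀ = Δt/γ = 4.01/1.4120 = 2.84 μs

τ₀ ≈ 2.84 μs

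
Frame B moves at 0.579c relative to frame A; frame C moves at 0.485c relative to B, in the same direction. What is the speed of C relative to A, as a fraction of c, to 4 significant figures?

Compose boost 2: (0.485 + 0.579)/(1 + 0.485×0.579) = 1.064/1.28082 = 0.8307

u ≈ 0.8307c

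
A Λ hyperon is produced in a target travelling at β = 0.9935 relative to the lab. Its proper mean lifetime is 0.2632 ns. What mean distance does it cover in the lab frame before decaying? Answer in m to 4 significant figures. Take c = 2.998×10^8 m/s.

γ = 1/√(1 − 0.9935²) = 8.78487
Dilated lifetime: Δt = γτ₀ = 8.78487 × 0.2632 ns = 2.31218 ns
d = vΔt = 0.9935c × 2.31218 ns = 2.97851×10^8 m/s × 2.31218×10^-9 s = 0.6887 m

d ≈ 0.6887 m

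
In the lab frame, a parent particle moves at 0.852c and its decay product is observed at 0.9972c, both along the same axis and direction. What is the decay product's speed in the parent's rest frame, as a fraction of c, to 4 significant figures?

u' ≈ 0.9655c

Inverse velocity addition: u' = (u − v)/(1 − uv/c²)
= (0.9972 − 0.852)/(1 − 0.9972×0.852) = 0.1452/0.150386 = 0.9655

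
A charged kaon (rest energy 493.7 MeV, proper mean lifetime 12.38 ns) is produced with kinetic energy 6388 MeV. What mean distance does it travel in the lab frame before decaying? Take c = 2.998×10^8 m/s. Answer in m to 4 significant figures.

γ = 1 + K/(m₀c²) = 1 + 6388/493.7 = 13.9390
β = √(1 − 1/γ²) = 0.997423
Dilated lifetime: γτ₀ = 13.9390 × 12.38 ns = 172.565 ns
d = βc·γτ₀ = 0.997423 × (2.998×10^8 m/s) × 1.72565×10^-7 s = 51.60 m

d ≈ 51.60 m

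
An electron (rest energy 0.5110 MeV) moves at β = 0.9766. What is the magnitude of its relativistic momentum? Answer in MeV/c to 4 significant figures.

p ≈ 2.320 MeV/c

γ = 1/√(1 − 0.9766²) = 4.64978
p = γβm₀c = 4.64978 × 0.9766 × 0.5110 MeV/c = 2.320 MeV/c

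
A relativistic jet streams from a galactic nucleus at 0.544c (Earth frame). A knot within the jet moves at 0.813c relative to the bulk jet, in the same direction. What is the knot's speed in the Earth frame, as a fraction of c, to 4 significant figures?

Relativistic velocity addition: u = (u' + v)/(1 + u'v/c²)
= (0.813 + 0.544)/(1 + 0.813×0.544) = 1.357/1.44227 = 0.9409

u ≈ 0.9409c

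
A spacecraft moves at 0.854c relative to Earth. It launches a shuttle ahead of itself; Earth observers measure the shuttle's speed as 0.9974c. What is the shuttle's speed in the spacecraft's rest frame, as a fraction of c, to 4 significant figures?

u' ≈ 0.9675c

Inverse velocity addition: u' = (u − v)/(1 − uv/c²)
= (0.9974 − 0.854)/(1 − 0.9974×0.854) = 0.1434/0.148220 = 0.9675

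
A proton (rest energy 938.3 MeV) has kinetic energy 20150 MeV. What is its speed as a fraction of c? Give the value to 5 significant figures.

β ≈ 0.99901

γ = 1 + K/(m₀c²) = 1 + 20150/938.3 = 22.47501
β = √(1 − 1/γ²) = 0.99901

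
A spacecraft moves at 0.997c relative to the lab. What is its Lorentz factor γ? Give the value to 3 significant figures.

γ = 1/√(1 − β²) = 1/√(1 − 0.997²) = 1/√(0.0059910) = 12.9

γ ≈ 12.9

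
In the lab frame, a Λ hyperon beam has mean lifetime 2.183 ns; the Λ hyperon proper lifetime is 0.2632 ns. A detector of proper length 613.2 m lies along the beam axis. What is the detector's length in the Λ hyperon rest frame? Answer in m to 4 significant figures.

Time dilation ⇒ γ = Δt/τ₀ = 2.183/0.2632 = 8.29407
Length contraction: L = L₀/γ = 613.2/8.29407 = 73.93 m

L ≈ 73.93 m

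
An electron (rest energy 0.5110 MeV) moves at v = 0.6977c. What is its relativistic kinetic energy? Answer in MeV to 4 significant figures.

K ≈ 0.2023 MeV

γ = 1/√(1 − 0.6977²) = 1.39589
K = (γ − 1)m₀c² = (1.39589 − 1) × 0.5110 MeV = 0.395888 × 0.5110 MeV = 0.2023 MeV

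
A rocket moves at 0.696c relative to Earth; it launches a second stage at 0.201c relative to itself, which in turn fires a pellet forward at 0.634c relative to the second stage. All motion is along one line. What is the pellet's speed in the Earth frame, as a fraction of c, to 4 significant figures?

Compose boost 2: (0.201 + 0.696)/(1 + 0.201×0.696) = 0.8970/1.13990 = 0.786914
Compose boost 3: (0.634 + 0.786914)/(1 + 0.634×0.786914) = 1.42091/1.49890 = 0.9480

u ≈ 0.9480c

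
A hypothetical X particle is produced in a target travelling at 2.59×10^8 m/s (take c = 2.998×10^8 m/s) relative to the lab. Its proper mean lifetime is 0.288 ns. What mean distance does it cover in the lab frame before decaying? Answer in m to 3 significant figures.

β = v/c = 2.59×10^8 / 2.998×10^8 = 0.86391
γ = 1/√(1 − 0.86391²) = 1.9855
Dilated lifetime: Δt = γτ₀ = 1.9855 × 0.288 ns = 0.57183 ns
d = vΔt = 0.86391c × 0.57183 ns = 2.5900×10^8 m/s × 5.7183×10^-10 s = 0.148 m

d ≈ 0.148 m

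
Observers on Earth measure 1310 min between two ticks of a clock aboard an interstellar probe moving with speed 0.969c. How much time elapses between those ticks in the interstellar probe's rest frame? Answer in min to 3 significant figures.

γ = 1/√(1 − 0.969²) = 4.0476
Proper time: τ₀ = Δt/γ = 1310/4.0476 = 324 min

τ₀ ≈ 324 min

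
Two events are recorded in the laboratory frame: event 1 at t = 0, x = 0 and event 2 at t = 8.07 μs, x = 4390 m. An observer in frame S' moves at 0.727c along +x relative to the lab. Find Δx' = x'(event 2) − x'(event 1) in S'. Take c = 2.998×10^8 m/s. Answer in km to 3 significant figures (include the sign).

Δx' ≈ 3.83 km

γ = 1/√(1 − 0.727²) = 1.4564
Δx' = γ(Δx − vΔt) = 1.4564 × (4390 m − 0.727×(2.998×10^8 m/s)×8.07×10^-6 s)
= 1.4564 × (2631.1 m) = 3.83 km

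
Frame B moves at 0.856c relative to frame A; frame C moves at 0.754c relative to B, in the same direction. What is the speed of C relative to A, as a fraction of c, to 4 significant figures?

u ≈ 0.9785c

Compose boost 2: (0.754 + 0.856)/(1 + 0.754×0.856) = 1.610/1.64542 = 0.9785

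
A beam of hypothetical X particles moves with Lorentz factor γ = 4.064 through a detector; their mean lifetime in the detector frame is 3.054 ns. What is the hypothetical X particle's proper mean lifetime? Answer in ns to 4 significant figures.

τ₀ ≈ 0.7515 ns

γ = 4.064 (given)
Proper time: τ₀ = Δt/γ = 3.054/4.064 = 0.7515 ns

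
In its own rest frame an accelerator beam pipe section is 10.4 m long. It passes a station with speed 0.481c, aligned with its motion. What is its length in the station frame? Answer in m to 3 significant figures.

L ≈ 9.12 m

γ = 1/√(1 − 0.481²) = 1.1406
Length contraction: L = L₀/γ = 10.4/1.1406 = 9.12 m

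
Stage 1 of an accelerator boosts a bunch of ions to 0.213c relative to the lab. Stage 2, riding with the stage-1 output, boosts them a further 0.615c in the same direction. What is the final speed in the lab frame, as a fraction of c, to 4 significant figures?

u ≈ 0.7321c

Compose boost 2: (0.615 + 0.213)/(1 + 0.615×0.213) = 0.8280/1.13099 = 0.7321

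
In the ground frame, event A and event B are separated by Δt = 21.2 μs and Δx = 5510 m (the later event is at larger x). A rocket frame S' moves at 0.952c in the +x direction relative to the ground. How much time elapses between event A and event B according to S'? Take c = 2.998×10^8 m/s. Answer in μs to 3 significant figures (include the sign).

Δt' ≈ 12.1 μs

γ = 1/√(1 − 0.952²) = 3.2669
Δt' = γ(Δt − vΔx/c²) = 3.2669 × (21.2 μs − 0.952×5510 m / (2.998×10^8 m/s))
= 3.2669 × (3.7033 μs) = 12.1 μs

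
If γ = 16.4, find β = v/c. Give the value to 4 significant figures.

β = √(1 − 1/γ²) = √(1 − 1/16.4²) = √(0.996282) = 0.9981

β ≈ 0.9981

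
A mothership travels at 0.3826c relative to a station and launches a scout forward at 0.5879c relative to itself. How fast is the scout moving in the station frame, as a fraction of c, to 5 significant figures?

Compose boost 2: (0.5879 + 0.3826)/(1 + 0.5879×0.3826) = 0.97050/1.224931 = 0.79229

u ≈ 0.79229c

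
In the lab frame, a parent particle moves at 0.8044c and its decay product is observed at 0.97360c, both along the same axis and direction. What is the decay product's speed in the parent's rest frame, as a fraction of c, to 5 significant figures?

u' ≈ 0.78031c

Inverse velocity addition: u' = (u − v)/(1 − uv/c²)
= (0.97360 − 0.8044)/(1 − 0.97360×0.8044) = 0.16920/0.2168362 = 0.78031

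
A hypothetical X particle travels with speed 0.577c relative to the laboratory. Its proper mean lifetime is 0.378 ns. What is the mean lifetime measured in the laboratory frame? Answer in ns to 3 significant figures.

γ = 1/√(1 − 0.577²) = 1.2244
Time dilation: Δt = γτ₀ = 1.2244 × 0.378 ns = 0.463 ns

Δt ≈ 0.463 ns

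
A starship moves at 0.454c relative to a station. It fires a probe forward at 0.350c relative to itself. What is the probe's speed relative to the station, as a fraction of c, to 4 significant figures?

Relativistic velocity addition: u = (u' + v)/(1 + u'v/c²)
= (0.350 + 0.454)/(1 + 0.350×0.454) = 0.8040/1.15890 = 0.6938

u ≈ 0.6938c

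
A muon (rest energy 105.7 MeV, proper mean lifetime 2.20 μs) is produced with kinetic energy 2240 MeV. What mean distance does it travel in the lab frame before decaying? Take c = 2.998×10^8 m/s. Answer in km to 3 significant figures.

γ = 1 + K/(m₀c²) = 1 + 2240/105.7 = 22.192
β = √(1 − 1/γ²) = 0.99898
Dilated lifetime: γτ₀ = 22.192 × 2.20 μs = 48.823 μs
d = βc·γτ₀ = 0.99898 × (2.998×10^8 m/s) × 4.8823×10^-5 s = 14.6 km

d ≈ 14.6 km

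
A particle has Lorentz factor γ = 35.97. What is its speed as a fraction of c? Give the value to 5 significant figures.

β ≈ 0.99961

β = √(1 − 1/γ²) = √(1 − 1/35.97²) = √(0.9992271) = 0.99961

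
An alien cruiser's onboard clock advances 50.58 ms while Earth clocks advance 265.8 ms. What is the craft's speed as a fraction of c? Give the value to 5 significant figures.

β ≈ 0.98173

γ = Δt/τ₀ = 265.8/50.58 = 5.255042
β = √(1 − 1/γ²) = √(1 − 1/5.255042²) = 0.98173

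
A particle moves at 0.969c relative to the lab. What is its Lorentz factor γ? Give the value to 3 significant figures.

γ = 1/√(1 − β²) = 1/√(1 − 0.969²) = 1/√(0.061039) = 4.05

γ ≈ 4.05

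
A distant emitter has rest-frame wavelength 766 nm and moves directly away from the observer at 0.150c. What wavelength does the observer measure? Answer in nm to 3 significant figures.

λ_obs ≈ 891 nm

Relativistic Doppler: λ_obs = λ_src √((1+β)/(1−β))
= 766 × √(1.1500/0.85000) = 766 × 1.1632 = 891 nm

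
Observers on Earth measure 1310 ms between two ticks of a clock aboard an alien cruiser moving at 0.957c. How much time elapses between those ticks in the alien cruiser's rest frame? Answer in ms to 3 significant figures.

γ = 1/√(1 − 0.957²) = 3.4472
Proper time: τ₀ = Δt/γ = 1310/3.4472 = 380 ms

τ₀ ≈ 380 ms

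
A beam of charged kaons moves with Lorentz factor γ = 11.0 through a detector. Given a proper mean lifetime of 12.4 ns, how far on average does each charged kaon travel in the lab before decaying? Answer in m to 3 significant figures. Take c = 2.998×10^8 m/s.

d ≈ 40.7 m

β = √(1 − 1/γ²) = √(1 − 1/11.0²) = 0.99586
Dilated lifetime: Δt = γτ₀ = 11.0 × 12.4 ns = 136.40 ns
d = vΔt = 0.99586c × 136.40 ns = 2.9856×10^8 m/s × 1.3640×10^-7 s = 40.7 m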